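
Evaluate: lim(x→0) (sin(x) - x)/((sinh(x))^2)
This is a 0/0 indeterminate form.

Apply L'Hôpital's rule: differentiate numerator and denominator separately.
  f(x) = -x + sin(x)   ⇒   f'(x) = cos(x) - 1
  g(x) = sinh(x)^2   ⇒   g'(x) = 2·sinh(x)·cosh(x)
  lim(x→0) f'(x)/g'(x) = lim(x→0) (cos(x) - 1)/(2·sinh(x)·cosh(x))
  = 0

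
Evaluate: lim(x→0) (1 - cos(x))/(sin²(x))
This is a 0/0 indeterminate form.

Apply L'Hôpital's rule: differentiate numerator and denominator separately.
  f(x) = 1 - cos(x)   ⇒   f'(x) = sin(x)
  g(x) = sin(x)^2   ⇒   g'(x) = 2·sin(x)·cos(x)
  lim(x→0) f'(x)/g'(x) = lim(x→0) (sin(x))/(2·sin(x)·cos(x))
  = 1/2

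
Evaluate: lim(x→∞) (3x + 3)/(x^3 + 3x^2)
This is an ∞/∞ indeterminate form.

Apply L'Hôpital's rule: differentiate numerator and denominator separately.
  f(x) = 3·x + 3   ⇒   f'(x) = 3
  g(x) = x^3 + 3·x^2   ⇒   g'(x) = 3·x^2 + 6·x
  lim(x→∞) f'(x)/g'(x) = lim(x→∞) (3)/(3·x^2 + 6·x)
  = 0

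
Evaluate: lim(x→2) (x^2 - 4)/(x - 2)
This is a standard limit.

Factor or rationalize the expression:
  lim(x→2) (x^2 - 4)/(x - 2) = 4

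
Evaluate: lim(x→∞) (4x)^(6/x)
This is an exponential indeterminate form.

For exponential indeterminate forms, take the natural log:
  Let L = lim(x→∞) (4x)^(6/x)
  Then ln(L) = lim(x→∞) [exponent × ln(base)]
  Evaluate using L'Hôpital or standard limits, then exponentiate.
  L = 1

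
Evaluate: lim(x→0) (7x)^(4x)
This is an exponential indeterminate form.

For exponential indeterminate forms, take the natural log:
  Let L = lim(x→0) (7x)^(4x)
  Then ln(L) = lim(x→0) [exponent × ln(base)]
  Evaluate using L'Hôpital or standard limits, then exponentiate.
  L = 1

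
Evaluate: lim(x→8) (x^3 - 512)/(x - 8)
This is a standard limit.

Factor or rationalize the expression:
  lim(x→8) (x^3 - 512)/(x - 8) = 192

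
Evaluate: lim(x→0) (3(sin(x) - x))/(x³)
This is a 0/0 indeterminate form.

Apply L'Hôpital's rule: differentiate numerator and denominator separately.
  f(x) = -3·x + 3·sin(x)   ⇒   f'(x) = 3·cos(x) - 3
  g(x) = x^3   ⇒   g'(x) = 3·x^2
  lim(x→0) f'(x)/g'(x) = lim(x→0) (3·cos(x) - 3)/(3·x^2)
  = -1/2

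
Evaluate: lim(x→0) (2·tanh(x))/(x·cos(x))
This is a 0/0 indeterminate form.

Apply L'Hôpital's rule: differentiate numerator and denominator separately.
  f(x) = 2·tanh(x)   ⇒   f'(x) = 2 - 2·tanh(x)^2
  g(x) = x·cos(x)   ⇒   g'(x) = -x·sin(x) + cos(x)
  lim(x→0) f'(x)/g'(x) = lim(x→0) (2 - 2·tanh(x)^2)/(-x·sin(x) + cos(x))
  = 2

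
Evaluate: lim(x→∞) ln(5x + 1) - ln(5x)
This is an ∞-∞ indeterminate form.

Combine fractions or rationalize to convert ∞-∞ to 0/0 form:
  lim(x→∞) ln(5x + 1) - ln(5x) = 0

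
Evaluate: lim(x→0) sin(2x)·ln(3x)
This is a 0·∞ indeterminate form.

Rewrite 0·∞ as a quotient (0/0 or ∞/∞ form), then apply L'Hôpital's rule:
  lim(x→0) sin(2x)·ln(3x) = 0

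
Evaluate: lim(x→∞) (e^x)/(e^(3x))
This is an ∞/∞ indeterminate form.

Apply L'Hôpital's rule: differentiate numerator and denominator separately.
  f(x) = e^(x)   ⇒   f'(x) = e^(x)
  g(x) = e^(3·x)   ⇒   g'(x) = 3·e^(3·x)
  lim(x→∞) f'(x)/g'(x) = lim(x→∞) (e^(x))/(3·e^(3·x))
  = 0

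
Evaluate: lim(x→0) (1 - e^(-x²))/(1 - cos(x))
This is a 0/0 indeterminate form.

Apply L'Hôpital's rule: differentiate numerator and denominator separately.
  f(x) = 1 - e^(-x^2)   ⇒   f'(x) = 2·x·e^(-x^2)
  g(x) = 1 - cos(x)   ⇒   g'(x) = sin(x)
  lim(x→0) f'(x)/g'(x) = lim(x→0) (2·x·e^(-x^2))/(sin(x))
  = 2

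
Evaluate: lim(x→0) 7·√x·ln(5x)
This is a 0·∞ indeterminate form.

Rewrite 0·∞ as a quotient (0/0 or ∞/∞ form), then apply L'Hôpital's rule:
  lim(x→0) 7·√x·ln(5x) = 0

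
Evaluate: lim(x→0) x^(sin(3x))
This is an exponential indeterminate form.

For exponential indeterminate forms, take the natural log:
  Let L = lim(x→0) x^(sin(3x))
  Then ln(L) = lim(x→0) [exponent × ln(base)]
  Evaluate using L'Hôpital or standard limits, then exponentiate.
  L = 1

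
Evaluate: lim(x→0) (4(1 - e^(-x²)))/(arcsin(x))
This is a 0/0 indeterminate form.

Apply L'Hôpital's rule: differentiate numerator and denominator separately.
  f(x) = 4 - 4·e^(-x^2)   ⇒   f'(x) = 8·x·e^(-x^2)
  g(x) = asin(x)   ⇒   g'(x) = 1/sqrt(1 - x^2)
  lim(x→0) f'(x)/g'(x) = lim(x→0) (8·x·e^(-x^2))/(1/sqrt(1 - x^2))
  = 0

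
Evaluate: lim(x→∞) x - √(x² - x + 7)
This is an ∞-∞ indeterminate form.

Combine fractions or rationalize to convert ∞-∞ to 0/0 form:
  lim(x→∞) x - √(x² - x + 7) = 1/2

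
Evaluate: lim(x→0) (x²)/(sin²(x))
This is a 0/0 indeterminate form.

Apply L'Hôpital's rule: differentiate numerator and denominator separately.
  f(x) = x^2   ⇒   f'(x) = 2·x
  g(x) = sin(x)^2   ⇒   g'(x) = 2·sin(x)·cos(x)
  lim(x→0) f'(x)/g'(x) = lim(x→0) (2·x)/(2·sin(x)·cos(x))
  = 1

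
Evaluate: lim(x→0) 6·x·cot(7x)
This is a 0·∞ indeterminate form.

Rewrite 0·∞ as a quotient (0/0 or ∞/∞ form), then apply L'Hôpital's rule:
  lim(x→0) 6·x·cot(7x) = 6/7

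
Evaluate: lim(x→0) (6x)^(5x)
This is an exponential indeterminate form.

For exponential indeterminate forms, take the natural log:
  Let L = lim(x→0) (6x)^(5x)
  Then ln(L) = lim(x→0) [exponent × ln(base)]
  Evaluate using L'Hôpital or standard limits, then exponentiate.
  L = 1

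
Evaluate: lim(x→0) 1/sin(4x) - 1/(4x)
This is an ∞-∞ indeterminate form.

Combine fractions or rationalize to convert ∞-∞ to 0/0 form:
  lim(x→0) 1/sin(4x) - 1/(4x) = 0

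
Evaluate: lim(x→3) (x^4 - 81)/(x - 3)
This is a standard limit.

Factor or rationalize the expression:
  lim(x→3) (x^4 - 81)/(x - 3) = 108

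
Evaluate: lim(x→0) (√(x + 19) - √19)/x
This is a standard limit.

Factor or rationalize the expression:
  lim(x→0) (√(x + 19) - √19)/x = sqrt(19)/38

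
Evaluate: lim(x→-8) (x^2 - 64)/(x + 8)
This is a standard limit.

Factor or rationalize the expression:
  lim(x→-8) (x^2 - 64)/(x + 8) = -16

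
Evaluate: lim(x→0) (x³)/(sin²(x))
This is a 0/0 indeterminate form.

Apply L'Hôpital's rule: differentiate numerator and denominator separately.
  f(x) = x^3   ⇒   f'(x) = 3·x^2
  g(x) = sin(x)^2   ⇒   g'(x) = 2·sin(x)·cos(x)
  lim(x→0) f'(x)/g'(x) = lim(x→0) (3·x^2)/(2·sin(x)·cos(x))
  = 0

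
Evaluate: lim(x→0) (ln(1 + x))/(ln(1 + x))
This is a 0/0 indeterminate form.

Apply L'Hôpital's rule: differentiate numerator and denominator separately.
  f(x) = ln(x + 1)   ⇒   f'(x) = 1/(x + 1)
  g(x) = ln(x + 1)   ⇒   g'(x) = 1/(x + 1)
  lim(x→0) f'(x)/g'(x) = lim(x→0) (1/(x + 1))/(1/(x + 1))
  = 1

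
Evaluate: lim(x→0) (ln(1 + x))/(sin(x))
This is a 0/0 indeterminate form.

Apply L'Hôpital's rule: differentiate numerator and denominator separately.
  f(x) = ln(x + 1)   ⇒   f'(x) = 1/(x + 1)
  g(x) = sin(x)   ⇒   g'(x) = cos(x)
  lim(x→0) f'(x)/g'(x) = lim(x→0) (1/(x + 1))/(cos(x))
  = 1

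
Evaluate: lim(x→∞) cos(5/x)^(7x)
This is an exponential indeterminate form.

For exponential indeterminate forms, take the natural log:
  Let L = lim(x→∞) cos(5/x)^(7x)
  Then ln(L) = lim(x→∞) [exponent × ln(base)]
  Evaluate using L'Hôpital or standard limits, then exponentiate.
  L = 1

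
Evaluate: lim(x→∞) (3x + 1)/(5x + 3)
This is an ∞/∞ indeterminate form.

Apply L'Hôpital's rule: differentiate numerator and denominator separately.
  f(x) = 3·x + 1   ⇒   f'(x) = 3
  g(x) = 5·x + 3   ⇒   g'(x) = 5
  lim(x→∞) f'(x)/g'(x) = lim(x→∞) (3)/(5)
  = 3/5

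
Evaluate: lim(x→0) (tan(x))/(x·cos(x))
This is a 0/0 indeterminate form.

Apply L'Hôpital's rule: differentiate numerator and denominator separately.
  f(x) = tan(x)   ⇒   f'(x) = tan(x)^2 + 1
  g(x) = x·cos(x)   ⇒   g'(x) = -x·sin(x) + cos(x)
  lim(x→0) f'(x)/g'(x) = lim(x→0) (tan(x)^2 + 1)/(-x·sin(x) + cos(x))
  = 1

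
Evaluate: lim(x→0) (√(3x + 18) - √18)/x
This is a standard limit.

Factor or rationalize the expression:
  lim(x→0) (√(3x + 18) - √18)/x = sqrt(2)/4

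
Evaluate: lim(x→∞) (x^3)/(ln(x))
This is an ∞/∞ indeterminate form.

Apply L'Hôpital's rule: differentiate numerator and denominator separately.
  f(x) = x^3   ⇒   f'(x) = 3·x^2
  g(x) = ln(x)   ⇒   g'(x) = 1/x
  lim(x→∞) f'(x)/g'(x) = lim(x→∞) (3·x^2)/(1/x)
  = ∞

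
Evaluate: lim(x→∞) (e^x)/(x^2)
This is an ∞/∞ indeterminate form.

Apply L'Hôpital's rule: differentiate numerator and denominator separately.
  f(x) = e^(x)   ⇒   f'(x) = e^(x)
  g(x) = x^2   ⇒   g'(x) = 2·x
  lim(x→∞) f'(x)/g'(x) = lim(x→∞) (e^(x))/(2·x)
  = ∞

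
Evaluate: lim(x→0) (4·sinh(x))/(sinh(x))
This is a 0/0 indeterminate form.

Apply L'Hôpital's rule: differentiate numerator and denominator separately.
  f(x) = 4·sinh(x)   ⇒   f'(x) = 4·cosh(x)
  g(x) = sinh(x)   ⇒   g'(x) = cosh(x)
  lim(x→0) f'(x)/g'(x) = lim(x→0) (4·cosh(x))/(cosh(x))
  = 4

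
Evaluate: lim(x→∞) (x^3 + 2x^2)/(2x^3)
This is an ∞/∞ indeterminate form.

Apply L'Hôpital's rule: differentiate numerator and denominator separately.
  f(x) = x^3 + 2·x^2   ⇒   f'(x) = 3·x^2 + 4·x
  g(x) = 2·x^3   ⇒   g'(x) = 6·x^2
  lim(x→∞) f'(x)/g'(x) = lim(x→∞) (3·x^2 + 4·x)/(6·x^2)
  = 1/2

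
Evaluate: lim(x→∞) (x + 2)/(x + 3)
This is an ∞/∞ indeterminate form.

Apply L'Hôpital's rule: differentiate numerator and denominator separately.
  f(x) = x + 2   ⇒   f'(x) = 1
  g(x) = x + 3   ⇒   g'(x) = 1
  lim(x→∞) f'(x)/g'(x) = lim(x→∞) (1)/(1)
  = 1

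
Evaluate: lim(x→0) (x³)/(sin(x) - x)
This is a 0/0 indeterminate form.

Apply L'Hôpital's rule: differentiate numerator and denominator separately.
  f(x) = x^3   ⇒   f'(x) = 3·x^2
  g(x) = -x + sin(x)   ⇒   g'(x) = cos(x) - 1
  lim(x→0) f'(x)/g'(x) = lim(x→0) (3·x^2)/(cos(x) - 1)
  = -6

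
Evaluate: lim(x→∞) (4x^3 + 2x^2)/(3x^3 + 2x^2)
This is an ∞/∞ indeterminate form.

Apply L'Hôpital's rule: differentiate numerator and denominator separately.
  f(x) = 4·x^3 + 2·x^2   ⇒   f'(x) = 12·x^2 + 4·x
  g(x) = 3·x^3 + 2·x^2   ⇒   g'(x) = 9·x^2 + 4·x
  lim(x→∞) f'(x)/g'(x) = lim(x→∞) (12·x^2 + 4·x)/(9·x^2 + 4·x)
  = 4/3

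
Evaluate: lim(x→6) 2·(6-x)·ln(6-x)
This is a 0·∞ indeterminate form.

Rewrite 0·∞ as a quotient (0/0 or ∞/∞ form), then apply L'Hôpital's rule:
  lim(x→6) 2·(6-x)·ln(6-x) = 0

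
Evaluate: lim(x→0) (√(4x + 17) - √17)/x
This is a standard limit.

Factor or rationalize the expression:
  lim(x→0) (√(4x + 17) - √17)/x = 2·sqrt(17)/17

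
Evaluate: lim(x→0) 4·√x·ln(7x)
This is a 0·∞ indeterminate form.

Rewrite 0·∞ as a quotient (0/0 or ∞/∞ form), then apply L'Hôpital's rule:
  lim(x→0) 4·√x·ln(7x) = 0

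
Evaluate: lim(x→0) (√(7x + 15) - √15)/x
This is a standard limit.

Factor or rationalize the expression:
  lim(x→0) (√(7x + 15) - √15)/x = 7·sqrt(15)/30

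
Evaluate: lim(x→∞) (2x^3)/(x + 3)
This is an ∞/∞ indeterminate form.

Apply L'Hôpital's rule: differentiate numerator and denominator separately.
  f(x) = 2·x^3   ⇒   f'(x) = 6·x^2
  g(x) = x + 3   ⇒   g'(x) = 1
  lim(x→∞) f'(x)/g'(x) = lim(x→∞) (6·x^2)/(1)
  = ∞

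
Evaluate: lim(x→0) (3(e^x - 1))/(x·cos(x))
This is a 0/0 indeterminate form.

Apply L'Hôpital's rule: differentiate numerator and denominator separately.
  f(x) = 3·e^(x) - 3   ⇒   f'(x) = 3·e^(x)
  g(x) = x·cos(x)   ⇒   g'(x) = -x·sin(x) + cos(x)
  lim(x→0) f'(x)/g'(x) = lim(x→0) (3·e^(x))/(-x·sin(x) + cos(x))
  = 3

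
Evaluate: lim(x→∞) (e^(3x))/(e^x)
This is an ∞/∞ indeterminate form.

Apply L'Hôpital's rule: differentiate numerator and denominator separately.
  f(x) = e^(3·x)   ⇒   f'(x) = 3·e^(3·x)
  g(x) = e^(x)   ⇒   g'(x) = e^(x)
  lim(x→∞) f'(x)/g'(x) = lim(x→∞) (3·e^(3·x))/(e^(x))
  = ∞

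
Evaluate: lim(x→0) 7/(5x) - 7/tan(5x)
This is an ∞-∞ indeterminate form.

Combine fractions or rationalize to convert ∞-∞ to 0/0 form:
  lim(x→0) 7/(5x) - 7/tan(5x) = 0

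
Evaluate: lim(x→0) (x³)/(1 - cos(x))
This is a 0/0 indeterminate form.

Apply L'Hôpital's rule: differentiate numerator and denominator separately.
  f(x) = x^3   ⇒   f'(x) = 3·x^2
  g(x) = 1 - cos(x)   ⇒   g'(x) = sin(x)
  lim(x→0) f'(x)/g'(x) = lim(x→0) (3·x^2)/(sin(x))
  = 0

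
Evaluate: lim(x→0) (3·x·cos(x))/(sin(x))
This is a 0/0 indeterminate form.

Apply L'Hôpital's rule: differentiate numerator and denominator separately.
  f(x) = 3·x·cos(x)   ⇒   f'(x) = -3·x·sin(x) + 3·cos(x)
  g(x) = sin(x)   ⇒   g'(x) = cos(x)
  lim(x→0) f'(x)/g'(x) = lim(x→0) (-3·x·sin(x) + 3·cos(x))/(cos(x))
  = 3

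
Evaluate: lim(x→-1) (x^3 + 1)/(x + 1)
This is a standard limit.

Factor or rationalize the expression:
  lim(x→-1) (x^3 + 1)/(x + 1) = 3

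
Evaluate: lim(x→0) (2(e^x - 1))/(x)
This is a 0/0 indeterminate form.

Apply L'Hôpital's rule: differentiate numerator and denominator separately.
  f(x) = 2·e^(x) - 2   ⇒   f'(x) = 2·e^(x)
  g(x) = x   ⇒   g'(x) = 1
  lim(x→0) f'(x)/g'(x) = lim(x→0) (2·e^(x))/(1)
  = 2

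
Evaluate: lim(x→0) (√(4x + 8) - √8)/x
This is a standard limit.

Factor or rationalize the expression:
  lim(x→0) (√(4x + 8) - √8)/x = sqrt(2)/2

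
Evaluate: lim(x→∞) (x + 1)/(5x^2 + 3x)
This is an ∞/∞ indeterminate form.

Apply L'Hôpital's rule: differentiate numerator and denominator separately.
  f(x) = x + 1   ⇒   f'(x) = 1
  g(x) = 5·x^2 + 3·x   ⇒   g'(x) = 10·x + 3
  lim(x→∞) f'(x)/g'(x) = lim(x→∞) (1)/(10·x + 3)
  = 0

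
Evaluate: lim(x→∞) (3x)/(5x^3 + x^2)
This is an ∞/∞ indeterminate form.

Apply L'Hôpital's rule: differentiate numerator and denominator separately.
  f(x) = 3·x   ⇒   f'(x) = 3
  g(x) = 5·x^3 + x^2   ⇒   g'(x) = 15·x^2 + 2·x
  lim(x→∞) f'(x)/g'(x) = lim(x→∞) (3)/(15·x^2 + 2·x)
  = 0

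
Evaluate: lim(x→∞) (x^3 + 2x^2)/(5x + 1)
This is an ∞/∞ indeterminate form.

Apply L'Hôpital's rule: differentiate numerator and denominator separately.
  f(x) = x^3 + 2·x^2   ⇒   f'(x) = 3·x^2 + 4·x
  g(x) = 5·x + 1   ⇒   g'(x) = 5
  lim(x→∞) f'(x)/g'(x) = lim(x→∞) (3·x^2 + 4·x)/(5)
  = ∞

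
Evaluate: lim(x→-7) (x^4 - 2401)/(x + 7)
This is a standard limit.

Factor or rationalize the expression:
  lim(x→-7) (x^4 - 2401)/(x + 7) = -1372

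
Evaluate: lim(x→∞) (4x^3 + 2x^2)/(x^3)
This is an ∞/∞ indeterminate form.

Apply L'Hôpital's rule: differentiate numerator and denominator separately.
  f(x) = 4·x^3 + 2·x^2   ⇒   f'(x) = 12·x^2 + 4·x
  g(x) = x^3   ⇒   g'(x) = 3·x^2
  lim(x→∞) f'(x)/g'(x) = lim(x→∞) (12·x^2 + 4·x)/(3·x^2)
  = 4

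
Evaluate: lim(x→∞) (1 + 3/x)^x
This is an exponential indeterminate form.

For exponential indeterminate forms, take the natural log:
  Let L = lim(x→∞) (1 + 3/x)^x
  Then ln(L) = lim(x→∞) [exponent × ln(base)]
  Evaluate using L'Hôpital or standard limits, then exponentiate.
  L = e^(3)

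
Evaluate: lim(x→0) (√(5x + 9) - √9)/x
This is a standard limit.

Factor or rationalize the expression:
  lim(x→0) (√(5x + 9) - √9)/x = 5/6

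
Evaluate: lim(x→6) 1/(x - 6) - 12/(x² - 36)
This is an ∞-∞ indeterminate form.

Combine fractions or rationalize to convert ∞-∞ to 0/0 form:
  lim(x→6) 1/(x - 6) - 12/(x² - 36) = 1/12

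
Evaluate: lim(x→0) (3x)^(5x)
This is an exponential indeterminate form.

For exponential indeterminate forms, take the natural log:
  Let L = lim(x→0) (3x)^(5x)
  Then ln(L) = lim(x→0) [exponent × ln(base)]
  Evaluate using L'Hôpital or standard limits, then exponentiate.
  L = 1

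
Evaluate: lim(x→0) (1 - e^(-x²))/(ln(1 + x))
This is a 0/0 indeterminate form.

Apply L'Hôpital's rule: differentiate numerator and denominator separately.
  f(x) = 1 - e^(-x^2)   ⇒   f'(x) = 2·x·e^(-x^2)
  g(x) = ln(x + 1)   ⇒   g'(x) = 1/(x + 1)
  lim(x→0) f'(x)/g'(x) = lim(x→0) (2·x·e^(-x^2))/(1/(x + 1))
  = 0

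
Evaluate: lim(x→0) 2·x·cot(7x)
This is a 0·∞ indeterminate form.

Rewrite 0·∞ as a quotient (0/0 or ∞/∞ form), then apply L'Hôpital's rule:
  lim(x→0) 2·x·cot(7x) = 2/7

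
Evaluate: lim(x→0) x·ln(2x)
This is a 0·∞ indeterminate form.

Rewrite 0·∞ as a quotient (0/0 or ∞/∞ form), then apply L'Hôpital's rule:
  lim(x→0) x·ln(2x) = 0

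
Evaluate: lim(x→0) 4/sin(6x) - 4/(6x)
This is an ∞-∞ indeterminate form.

Combine fractions or rationalize to convert ∞-∞ to 0/0 form:
  lim(x→0) 4/sin(6x) - 4/(6x) = 0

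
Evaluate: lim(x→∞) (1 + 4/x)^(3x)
This is an exponential indeterminate form.

For exponential indeterminate forms, take the natural log:
  Let L = lim(x→∞) (1 + 4/x)^(3x)
  Then ln(L) = lim(x→∞) [exponent × ln(base)]
  Evaluate using L'Hôpital or standard limits, then exponentiate.
  L = e^(12)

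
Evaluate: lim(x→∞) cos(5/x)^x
This is an exponential indeterminate form.

For exponential indeterminate forms, take the natural log:
  Let L = lim(x→∞) cos(5/x)^x
  Then ln(L) = lim(x→∞) [exponent × ln(base)]
  Evaluate using L'Hôpital or standard limits, then exponentiate.
  L = 1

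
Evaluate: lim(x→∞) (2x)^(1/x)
This is an exponential indeterminate form.

For exponential indeterminate forms, take the natural log:
  Let L = lim(x→∞) (2x)^(1/x)
  Then ln(L) = lim(x→∞) [exponent × ln(base)]
  Evaluate using L'Hôpital or standard limits, then exponentiate.
  L = 1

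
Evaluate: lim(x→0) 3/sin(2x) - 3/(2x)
This is an ∞-∞ indeterminate form.

Combine fractions or rationalize to convert ∞-∞ to 0/0 form:
  lim(x→0) 3/sin(2x) - 3/(2x) = 0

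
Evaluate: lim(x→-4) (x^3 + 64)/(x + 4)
This is a standard limit.

Factor or rationalize the expression:
  lim(x→-4) (x^3 + 64)/(x + 4) = 48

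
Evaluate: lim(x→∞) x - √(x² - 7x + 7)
This is an ∞-∞ indeterminate form.

Combine fractions or rationalize to convert ∞-∞ to 0/0 form:
  lim(x→∞) x - √(x² - 7x + 7) = 7/2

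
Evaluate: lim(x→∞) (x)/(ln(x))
This is an ∞/∞ indeterminate form.

Apply L'Hôpital's rule: differentiate numerator and denominator separately.
  f(x) = x   ⇒   f'(x) = 1
  g(x) = ln(x)   ⇒   g'(x) = 1/x
  lim(x→∞) f'(x)/g'(x) = lim(x→∞) (1)/(1/x)
  = ∞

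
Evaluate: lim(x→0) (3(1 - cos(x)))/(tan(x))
This is a 0/0 indeterminate form.

Apply L'Hôpital's rule: differentiate numerator and denominator separately.
  f(x) = 3 - 3·cos(x)   ⇒   f'(x) = 3·sin(x)
  g(x) = tan(x)   ⇒   g'(x) = tan(x)^2 + 1
  lim(x→0) f'(x)/g'(x) = lim(x→0) (3·sin(x))/(tan(x)^2 + 1)
  = 0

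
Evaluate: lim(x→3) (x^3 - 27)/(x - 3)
This is a standard limit.

Factor or rationalize the expression:
  lim(x→3) (x^3 - 27)/(x - 3) = 27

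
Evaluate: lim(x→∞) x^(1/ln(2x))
This is an exponential indeterminate form.

For exponential indeterminate forms, take the natural log:
  Let L = lim(x→∞) x^(1/ln(2x))
  Then ln(L) = lim(x→∞) [exponent × ln(base)]
  Evaluate using L'Hôpital or standard limits, then exponentiate.
  L = e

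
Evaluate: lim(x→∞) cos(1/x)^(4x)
This is an exponential indeterminate form.

For exponential indeterminate forms, take the natural log:
  Let L = lim(x→∞) cos(1/x)^(4x)
  Then ln(L) = lim(x→∞) [exponent × ln(base)]
  Evaluate using L'Hôpital or standard limits, then exponentiate.
  L = 1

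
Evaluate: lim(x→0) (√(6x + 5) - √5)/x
This is a standard limit.

Factor or rationalize the expression:
  lim(x→0) (√(6x + 5) - √5)/x = 3·sqrt(5)/5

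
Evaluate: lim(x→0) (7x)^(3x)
This is an exponential indeterminate form.

For exponential indeterminate forms, take the natural log:
  Let L = lim(x→0) (7x)^(3x)
  Then ln(L) = lim(x→0) [exponent × ln(base)]
  Evaluate using L'Hôpital or standard limits, then exponentiate.
  L = 1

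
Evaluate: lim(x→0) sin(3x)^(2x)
This is an exponential indeterminate form.

For exponential indeterminate forms, take the natural log:
  Let L = lim(x→0) sin(3x)^(2x)
  Then ln(L) = lim(x→0) [exponent × ln(base)]
  Evaluate using L'Hôpital or standard limits, then exponentiate.
  L = 1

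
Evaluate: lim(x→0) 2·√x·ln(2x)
This is a 0·∞ indeterminate form.

Rewrite 0·∞ as a quotient (0/0 or ∞/∞ form), then apply L'Hôpital's rule:
  lim(x→0) 2·√x·ln(2x) = 0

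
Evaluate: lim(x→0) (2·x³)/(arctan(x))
This is a 0/0 indeterminate form.

Apply L'Hôpital's rule: differentiate numerator and denominator separately.
  f(x) = 2·x^3   ⇒   f'(x) = 6·x^2
  g(x) = atan(x)   ⇒   g'(x) = 1/(x^2 + 1)
  lim(x→0) f'(x)/g'(x) = lim(x→0) (6·x^2)/(1/(x^2 + 1))
  = 0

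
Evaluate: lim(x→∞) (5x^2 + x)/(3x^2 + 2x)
This is an ∞/∞ indeterminate form.

Apply L'Hôpital's rule: differentiate numerator and denominator separately.
  f(x) = 5·x^2 + x   ⇒   f'(x) = 10·x + 1
  g(x) = 3·x^2 + 2·x   ⇒   g'(x) = 6·x + 2
  lim(x→∞) f'(x)/g'(x) = lim(x→∞) (10·x + 1)/(6·x + 2)
  = 5/3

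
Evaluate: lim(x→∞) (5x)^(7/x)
This is an exponential indeterminate form.

For exponential indeterminate forms, take the natural log:
  Let L = lim(x→∞) (5x)^(7/x)
  Then ln(L) = lim(x→∞) [exponent × ln(base)]
  Evaluate using L'Hôpital or standard limits, then exponentiate.
  L = 1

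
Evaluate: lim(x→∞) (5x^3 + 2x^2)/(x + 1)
This is an ∞/∞ indeterminate form.

Apply L'Hôpital's rule: differentiate numerator and denominator separately.
  f(x) = 5·x^3 + 2·x^2   ⇒   f'(x) = 15·x^2 + 4·x
  g(x) = x + 1   ⇒   g'(x) = 1
  lim(x→∞) f'(x)/g'(x) = lim(x→∞) (15·x^2 + 4·x)/(1)
  = ∞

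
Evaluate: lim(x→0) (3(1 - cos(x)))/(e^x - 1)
This is a 0/0 indeterminate form.

Apply L'Hôpital's rule: differentiate numerator and denominator separately.
  f(x) = 3 - 3·cos(x)   ⇒   f'(x) = 3·sin(x)
  g(x) = e^(x) - 1   ⇒   g'(x) = e^(x)
  lim(x→0) f'(x)/g'(x) = lim(x→0) (3·sin(x))/(e^(x))
  = 0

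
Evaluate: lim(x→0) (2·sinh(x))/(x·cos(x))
This is a 0/0 indeterminate form.

Apply L'Hôpital's rule: differentiate numerator and denominator separately.
  f(x) = 2·sinh(x)   ⇒   f'(x) = 2·cosh(x)
  g(x) = x·cos(x)   ⇒   g'(x) = -x·sin(x) + cos(x)
  lim(x→0) f'(x)/g'(x) = lim(x→0) (2·cosh(x))/(-x·sin(x) + cos(x))
  = 2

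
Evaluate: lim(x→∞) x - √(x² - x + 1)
This is an ∞-∞ indeterminate form.

Combine fractions or rationalize to convert ∞-∞ to 0/0 form:
  lim(x→∞) x - √(x² - x + 1) = 1/2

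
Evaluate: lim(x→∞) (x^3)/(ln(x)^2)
This is an ∞/∞ indeterminate form.

Apply L'Hôpital's rule: differentiate numerator and denominator separately.
  f(x) = x^3   ⇒   f'(x) = 3·x^2
  g(x) = ln(x)^2   ⇒   g'(x) = 2·ln(x)/x
  lim(x→∞) f'(x)/g'(x) = lim(x→∞) (3·x^2)/(2·ln(x)/x)
  = ∞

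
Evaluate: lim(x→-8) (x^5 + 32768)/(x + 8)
This is a standard limit.

Factor or rationalize the expression:
  lim(x→-8) (x^5 + 32768)/(x + 8) = 20480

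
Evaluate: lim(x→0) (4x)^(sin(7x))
This is an exponential indeterminate form.

For exponential indeterminate forms, take the natural log:
  Let L = lim(x→0) (4x)^(sin(7x))
  Then ln(L) = lim(x→0) [exponent × ln(base)]
  Evaluate using L'Hôpital or standard limits, then exponentiate.
  L = 1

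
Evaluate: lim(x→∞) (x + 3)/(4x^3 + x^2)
This is an ∞/∞ indeterminate form.

Apply L'Hôpital's rule: differentiate numerator and denominator separately.
  f(x) = x + 3   ⇒   f'(x) = 1
  g(x) = 4·x^3 + x^2   ⇒   g'(x) = 12·x^2 + 2·x
  lim(x→∞) f'(x)/g'(x) = lim(x→∞) (1)/(12·x^2 + 2·x)
  = 0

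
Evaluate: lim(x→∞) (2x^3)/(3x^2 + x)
This is an ∞/∞ indeterminate form.

Apply L'Hôpital's rule: differentiate numerator and denominator separately.
  f(x) = 2·x^3   ⇒   f'(x) = 6·x^2
  g(x) = 3·x^2 + x   ⇒   g'(x) = 6·x + 1
  lim(x→∞) f'(x)/g'(x) = lim(x→∞) (6·x^2)/(6·x + 1)
  = ∞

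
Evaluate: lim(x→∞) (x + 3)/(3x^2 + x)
This is an ∞/∞ indeterminate form.

Apply L'Hôpital's rule: differentiate numerator and denominator separately.
  f(x) = x + 3   ⇒   f'(x) = 1
  g(x) = 3·x^2 + x   ⇒   g'(x) = 6·x + 1
  lim(x→∞) f'(x)/g'(x) = lim(x→∞) (1)/(6·x + 1)
  = 0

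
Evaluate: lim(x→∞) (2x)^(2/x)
This is an exponential indeterminate form.

For exponential indeterminate forms, take the natural log:
  Let L = lim(x→∞) (2x)^(2/x)
  Then ln(L) = lim(x→∞) [exponent × ln(base)]
  Evaluate using L'Hôpital or standard limits, then exponentiate.
  L = 1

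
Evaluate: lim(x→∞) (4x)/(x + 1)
This is an ∞/∞ indeterminate form.

Apply L'Hôpital's rule: differentiate numerator and denominator separately.
  f(x) = 4·x   ⇒   f'(x) = 4
  g(x) = x + 1   ⇒   g'(x) = 1
  lim(x→∞) f'(x)/g'(x) = lim(x→∞) (4)/(1)
  = 4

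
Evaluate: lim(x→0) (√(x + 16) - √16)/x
This is a standard limit.

Factor or rationalize the expression:
  lim(x→0) (√(x + 16) - √16)/x = 1/8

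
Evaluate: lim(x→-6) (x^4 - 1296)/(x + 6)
This is a standard limit.

Factor or rationalize the expression:
  lim(x→-6) (x^4 - 1296)/(x + 6) = -864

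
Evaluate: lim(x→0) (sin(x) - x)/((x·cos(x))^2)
This is a 0/0 indeterminate form.

Apply L'Hôpital's rule: differentiate numerator and denominator separately.
  f(x) = -x + sin(x)   ⇒   f'(x) = cos(x) - 1
  g(x) = x^2·cos(x)^2   ⇒   g'(x) = -2·x^2·sin(x)·cos(x) + 2·x·cos(x)^2
  lim(x→0) f'(x)/g'(x) = lim(x→0) (cos(x) - 1)/(-2·x^2·sin(x)·cos(x) + 2·x·cos(x)^2)
  = 0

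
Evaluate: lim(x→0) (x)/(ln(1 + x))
This is a 0/0 indeterminate form.

Apply L'Hôpital's rule: differentiate numerator and denominator separately.
  f(x) = x   ⇒   f'(x) = 1
  g(x) = ln(x + 1)   ⇒   g'(x) = 1/(x + 1)
  lim(x→0) f'(x)/g'(x) = lim(x→0) (1)/(1/(x + 1))
  = 1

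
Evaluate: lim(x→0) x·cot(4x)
This is a 0·∞ indeterminate form.

Rewrite 0·∞ as a quotient (0/0 or ∞/∞ form), then apply L'Hôpital's rule:
  lim(x→0) x·cot(4x) = 1/4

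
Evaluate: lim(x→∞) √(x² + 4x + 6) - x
This is an ∞-∞ indeterminate form.

Combine fractions or rationalize to convert ∞-∞ to 0/0 form:
  lim(x→∞) √(x² + 4x + 6) - x = 2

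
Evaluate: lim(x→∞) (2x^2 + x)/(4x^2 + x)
This is an ∞/∞ indeterminate form.

Apply L'Hôpital's rule: differentiate numerator and denominator separately.
  f(x) = 2·x^2 + x   ⇒   f'(x) = 4·x + 1
  g(x) = 4·x^2 + x   ⇒   g'(x) = 8·x + 1
  lim(x→∞) f'(x)/g'(x) = lim(x→∞) (4·x + 1)/(8·x + 1)
  = 1/2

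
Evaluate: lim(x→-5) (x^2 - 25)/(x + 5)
This is a standard limit.

Factor or rationalize the expression:
  lim(x→-5) (x^2 - 25)/(x + 5) = -10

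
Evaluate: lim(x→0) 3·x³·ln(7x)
This is a 0·∞ indeterminate form.

Rewrite 0·∞ as a quotient (0/0 or ∞/∞ form), then apply L'Hôpital's rule:
  lim(x→0) 3·x³·ln(7x) = 0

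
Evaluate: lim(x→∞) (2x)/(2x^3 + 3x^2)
This is an ∞/∞ indeterminate form.

Apply L'Hôpital's rule: differentiate numerator and denominator separately.
  f(x) = 2·x   ⇒   f'(x) = 2
  g(x) = 2·x^3 + 3·x^2   ⇒   g'(x) = 6·x^2 + 6·x
  lim(x→∞) f'(x)/g'(x) = lim(x→∞) (2)/(6·x^2 + 6·x)
  = 0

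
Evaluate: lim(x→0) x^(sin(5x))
This is an exponential indeterminate form.

For exponential indeterminate forms, take the natural log:
  Let L = lim(x→0) x^(sin(5x))
  Then ln(L) = lim(x→0) [exponent × ln(base)]
  Evaluate using L'Hôpital or standard limits, then exponentiate.
  L = 1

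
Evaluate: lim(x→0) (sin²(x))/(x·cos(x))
This is a 0/0 indeterminate form.

Apply L'Hôpital's rule: differentiate numerator and denominator separately.
  f(x) = sin(x)^2   ⇒   f'(x) = 2·sin(x)·cos(x)
  g(x) = x·cos(x)   ⇒   g'(x) = -x·sin(x) + cos(x)
  lim(x→0) f'(x)/g'(x) = lim(x→0) (2·sin(x)·cos(x))/(-x·sin(x) + cos(x))
  = 0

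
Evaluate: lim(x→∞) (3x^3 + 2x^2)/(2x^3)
This is an ∞/∞ indeterminate form.

Apply L'Hôpital's rule: differentiate numerator and denominator separately.
  f(x) = 3·x^3 + 2·x^2   ⇒   f'(x) = 9·x^2 + 4·x
  g(x) = 2·x^3   ⇒   g'(x) = 6·x^2
  lim(x→∞) f'(x)/g'(x) = lim(x→∞) (9·x^2 + 4·x)/(6·x^2)
  = 3/2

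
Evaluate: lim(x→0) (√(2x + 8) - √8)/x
This is a standard limit.

Factor or rationalize the expression:
  lim(x→0) (√(2x + 8) - √8)/x = sqrt(2)/4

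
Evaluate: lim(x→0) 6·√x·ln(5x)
This is a 0·∞ indeterminate form.

Rewrite 0·∞ as a quotient (0/0 or ∞/∞ form), then apply L'Hôpital's rule:
  lim(x→0) 6·√x·ln(5x) = 0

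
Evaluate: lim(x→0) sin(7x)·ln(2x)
This is a 0·∞ indeterminate form.

Rewrite 0·∞ as a quotient (0/0 or ∞/∞ form), then apply L'Hôpital's rule:
  lim(x→0) sin(7x)·ln(2x) = 0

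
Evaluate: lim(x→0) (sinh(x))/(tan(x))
This is a 0/0 indeterminate form.

Apply L'Hôpital's rule: differentiate numerator and denominator separately.
  f(x) = sinh(x)   ⇒   f'(x) = cosh(x)
  g(x) = tan(x)   ⇒   g'(x) = tan(x)^2 + 1
  lim(x→0) f'(x)/g'(x) = lim(x→0) (cosh(x))/(tan(x)^2 + 1)
  = 1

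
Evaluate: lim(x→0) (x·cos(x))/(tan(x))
This is a 0/0 indeterminate form.

Apply L'Hôpital's rule: differentiate numerator and denominator separately.
  f(x) = x·cos(x)   ⇒   f'(x) = -x·sin(x) + cos(x)
  g(x) = tan(x)   ⇒   g'(x) = tan(x)^2 + 1
  lim(x→0) f'(x)/g'(x) = lim(x→0) (-x·sin(x) + cos(x))/(tan(x)^2 + 1)
  = 1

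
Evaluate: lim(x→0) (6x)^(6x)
This is an exponential indeterminate form.

For exponential indeterminate forms, take the natural log:
  Let L = lim(x→0) (6x)^(6x)
  Then ln(L) = lim(x→0) [exponent × ln(base)]
  Evaluate using L'Hôpital or standard limits, then exponentiate.
  L = 1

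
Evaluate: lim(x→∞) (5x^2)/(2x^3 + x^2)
This is an ∞/∞ indeterminate form.

Apply L'Hôpital's rule: differentiate numerator and denominator separately.
  f(x) = 5·x^2   ⇒   f'(x) = 10·x
  g(x) = 2·x^3 + x^2   ⇒   g'(x) = 6·x^2 + 2·x
  lim(x→∞) f'(x)/g'(x) = lim(x→∞) (10·x)/(6·x^2 + 2·x)
  = 0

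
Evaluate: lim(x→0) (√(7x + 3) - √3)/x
This is a standard limit.

Factor or rationalize the expression:
  lim(x→0) (√(7x + 3) - √3)/x = 7·sqrt(3)/6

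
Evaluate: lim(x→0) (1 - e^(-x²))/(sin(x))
This is a 0/0 indeterminate form.

Apply L'Hôpital's rule: differentiate numerator and denominator separately.
  f(x) = 1 - e^(-x^2)   ⇒   f'(x) = 2·x·e^(-x^2)
  g(x) = sin(x)   ⇒   g'(x) = cos(x)
  lim(x→0) f'(x)/g'(x) = lim(x→0) (2·x·e^(-x^2))/(cos(x))
  = 0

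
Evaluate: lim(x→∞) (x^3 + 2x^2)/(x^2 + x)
This is an ∞/∞ indeterminate form.

Apply L'Hôpital's rule: differentiate numerator and denominator separately.
  f(x) = x^3 + 2·x^2   ⇒   f'(x) = 3·x^2 + 4·x
  g(x) = x^2 + x   ⇒   g'(x) = 2·x + 1
  lim(x→∞) f'(x)/g'(x) = lim(x→∞) (3·x^2 + 4·x)/(2·x + 1)
  = ∞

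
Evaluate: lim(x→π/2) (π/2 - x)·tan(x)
This is a 0·∞ indeterminate form.

Rewrite 0·∞ as a quotient (0/0 or ∞/∞ form), then apply L'Hôpital's rule:
  lim(x→π/2) (π/2 - x)·tan(x) = 1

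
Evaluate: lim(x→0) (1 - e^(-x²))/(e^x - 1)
This is a 0/0 indeterminate form.

Apply L'Hôpital's rule: differentiate numerator and denominator separately.
  f(x) = 1 - e^(-x^2)   ⇒   f'(x) = 2·x·e^(-x^2)
  g(x) = e^(x) - 1   ⇒   g'(x) = e^(x)
  lim(x→0) f'(x)/g'(x) = lim(x→0) (2·x·e^(-x^2))/(e^(x))
  = 0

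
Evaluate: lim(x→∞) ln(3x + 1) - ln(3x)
This is an ∞-∞ indeterminate form.

Combine fractions or rationalize to convert ∞-∞ to 0/0 form:
  lim(x→∞) ln(3x + 1) - ln(3x) = 0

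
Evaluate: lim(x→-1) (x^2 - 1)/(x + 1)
This is a standard limit.

Factor or rationalize the expression:
  lim(x→-1) (x^2 - 1)/(x + 1) = -2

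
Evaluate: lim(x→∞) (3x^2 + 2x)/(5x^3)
This is an ∞/∞ indeterminate form.

Apply L'Hôpital's rule: differentiate numerator and denominator separately.
  f(x) = 3·x^2 + 2·x   ⇒   f'(x) = 6·x + 2
  g(x) = 5·x^3   ⇒   g'(x) = 15·x^2
  lim(x→∞) f'(x)/g'(x) = lim(x→∞) (6·x + 2)/(15·x^2)
  = 0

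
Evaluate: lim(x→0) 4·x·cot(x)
This is a 0·∞ indeterminate form.

Rewrite 0·∞ as a quotient (0/0 or ∞/∞ form), then apply L'Hôpital's rule:
  lim(x→0) 4·x·cot(x) = 4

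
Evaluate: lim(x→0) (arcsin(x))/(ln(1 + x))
This is a 0/0 indeterminate form.

Apply L'Hôpital's rule: differentiate numerator and denominator separately.
  f(x) = asin(x)   ⇒   f'(x) = 1/sqrt(1 - x^2)
  g(x) = ln(x + 1)   ⇒   g'(x) = 1/(x + 1)
  lim(x→0) f'(x)/g'(x) = lim(x→0) (1/sqrt(1 - x^2))/(1/(x + 1))
  = 1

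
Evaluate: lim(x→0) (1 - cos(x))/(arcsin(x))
This is a 0/0 indeterminate form.

Apply L'Hôpital's rule: differentiate numerator and denominator separately.
  f(x) = 1 - cos(x)   ⇒   f'(x) = sin(x)
  g(x) = asin(x)   ⇒   g'(x) = 1/sqrt(1 - x^2)
  lim(x→0) f'(x)/g'(x) = lim(x→0) (sin(x))/(1/sqrt(1 - x^2))
  = 0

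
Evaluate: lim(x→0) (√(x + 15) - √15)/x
This is a standard limit.

Factor or rationalize the expression:
  lim(x→0) (√(x + 15) - √15)/x = sqrt(15)/30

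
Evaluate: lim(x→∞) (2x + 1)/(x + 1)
This is an ∞/∞ indeterminate form.

Apply L'Hôpital's rule: differentiate numerator and denominator separately.
  f(x) = 2·x + 1   ⇒   f'(x) = 2
  g(x) = x + 1   ⇒   g'(x) = 1
  lim(x→∞) f'(x)/g'(x) = lim(x→∞) (2)/(1)
  = 2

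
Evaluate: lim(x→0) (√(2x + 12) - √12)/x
This is a standard limit.

Factor or rationalize the expression:
  lim(x→0) (√(2x + 12) - √12)/x = sqrt(3)/6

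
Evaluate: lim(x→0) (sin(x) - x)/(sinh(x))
This is a 0/0 indeterminate form.

Apply L'Hôpital's rule: differentiate numerator and denominator separately.
  f(x) = -x + sin(x)   ⇒   f'(x) = cos(x) - 1
  g(x) = sinh(x)   ⇒   g'(x) = cosh(x)
  lim(x→0) f'(x)/g'(x) = lim(x→0) (cos(x) - 1)/(cosh(x))
  = 0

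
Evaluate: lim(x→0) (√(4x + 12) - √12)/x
This is a standard limit.

Factor or rationalize the expression:
  lim(x→0) (√(4x + 12) - √12)/x = sqrt(3)/3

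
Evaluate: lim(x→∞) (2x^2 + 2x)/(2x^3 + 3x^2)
This is an ∞/∞ indeterminate form.

Apply L'Hôpital's rule: differentiate numerator and denominator separately.
  f(x) = 2·x^2 + 2·x   ⇒   f'(x) = 4·x + 2
  g(x) = 2·x^3 + 3·x^2   ⇒   g'(x) = 6·x^2 + 6·x
  lim(x→∞) f'(x)/g'(x) = lim(x→∞) (4·x + 2)/(6·x^2 + 6·x)
  = 0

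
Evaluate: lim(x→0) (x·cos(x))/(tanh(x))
This is a 0/0 indeterminate form.

Apply L'Hôpital's rule: differentiate numerator and denominator separately.
  f(x) = x·cos(x)   ⇒   f'(x) = -x·sin(x) + cos(x)
  g(x) = tanh(x)   ⇒   g'(x) = 1 - tanh(x)^2
  lim(x→0) f'(x)/g'(x) = lim(x→0) (-x·sin(x) + cos(x))/(1 - tanh(x)^2)
  = 1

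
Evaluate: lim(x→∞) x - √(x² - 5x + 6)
This is an ∞-∞ indeterminate form.

Combine fractions or rationalize to convert ∞-∞ to 0/0 form:
  lim(x→∞) x - √(x² - 5x + 6) = 5/2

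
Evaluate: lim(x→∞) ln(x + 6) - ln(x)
This is an ∞-∞ indeterminate form.

Combine fractions or rationalize to convert ∞-∞ to 0/0 form:
  lim(x→∞) ln(x + 6) - ln(x) = 0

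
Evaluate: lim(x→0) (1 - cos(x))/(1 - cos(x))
This is a 0/0 indeterminate form.

Apply L'Hôpital's rule: differentiate numerator and denominator separately.
  f(x) = 1 - cos(x)   ⇒   f'(x) = sin(x)
  g(x) = 1 - cos(x)   ⇒   g'(x) = sin(x)
  lim(x→0) f'(x)/g'(x) = lim(x→0) (sin(x))/(sin(x))
  = 1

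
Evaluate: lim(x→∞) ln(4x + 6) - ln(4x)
This is an ∞-∞ indeterminate form.

Combine fractions or rationalize to convert ∞-∞ to 0/0 form:
  lim(x→∞) ln(4x + 6) - ln(4x) = 0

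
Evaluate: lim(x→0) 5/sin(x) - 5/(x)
This is an ∞-∞ indeterminate form.

Combine fractions or rationalize to convert ∞-∞ to 0/0 form:
  lim(x→0) 5/sin(x) - 5/(x) = 0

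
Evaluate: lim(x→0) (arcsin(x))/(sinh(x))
This is a 0/0 indeterminate form.

Apply L'Hôpital's rule: differentiate numerator and denominator separately.
  f(x) = asin(x)   ⇒   f'(x) = 1/sqrt(1 - x^2)
  g(x) = sinh(x)   ⇒   g'(x) = cosh(x)
  lim(x→0) f'(x)/g'(x) = lim(x→0) (1/sqrt(1 - x^2))/(cosh(x))
  = 1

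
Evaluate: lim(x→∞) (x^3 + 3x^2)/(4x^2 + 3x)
This is an ∞/∞ indeterminate form.

Apply L'Hôpital's rule: differentiate numerator and denominator separately.
  f(x) = x^3 + 3·x^2   ⇒   f'(x) = 3·x^2 + 6·x
  g(x) = 4·x^2 + 3·x   ⇒   g'(x) = 8·x + 3
  lim(x→∞) f'(x)/g'(x) = lim(x→∞) (3·x^2 + 6·x)/(8·x + 3)
  = ∞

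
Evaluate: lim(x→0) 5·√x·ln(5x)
This is a 0·∞ indeterminate form.

Rewrite 0·∞ as a quotient (0/0 or ∞/∞ form), then apply L'Hôpital's rule:
  lim(x→0) 5·√x·ln(5x) = 0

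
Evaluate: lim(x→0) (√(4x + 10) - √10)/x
This is a standard limit.

Factor or rationalize the expression:
  lim(x→0) (√(4x + 10) - √10)/x = sqrt(10)/5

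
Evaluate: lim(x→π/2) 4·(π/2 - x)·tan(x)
This is a 0·∞ indeterminate form.

Rewrite 0·∞ as a quotient (0/0 or ∞/∞ form), then apply L'Hôpital's rule:
  lim(x→π/2) 4·(π/2 - x)·tan(x) = 4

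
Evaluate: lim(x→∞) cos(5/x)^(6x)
This is an exponential indeterminate form.

For exponential indeterminate forms, take the natural log:
  Let L = lim(x→∞) cos(5/x)^(6x)
  Then ln(L) = lim(x→∞) [exponent × ln(base)]
  Evaluate using L'Hôpital or standard limits, then exponentiate.
  L = 1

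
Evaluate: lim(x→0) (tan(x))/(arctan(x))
This is a 0/0 indeterminate form.

Apply L'Hôpital's rule: differentiate numerator and denominator separately.
  f(x) = tan(x)   ⇒   f'(x) = tan(x)^2 + 1
  g(x) = atan(x)   ⇒   g'(x) = 1/(x^2 + 1)
  lim(x→0) f'(x)/g'(x) = lim(x→0) (tan(x)^2 + 1)/(1/(x^2 + 1))
  = 1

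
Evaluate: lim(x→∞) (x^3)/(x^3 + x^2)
This is an ∞/∞ indeterminate form.

Apply L'Hôpital's rule: differentiate numerator and denominator separately.
  f(x) = x^3   ⇒   f'(x) = 3·x^2
  g(x) = x^3 + x^2   ⇒   g'(x) = 3·x^2 + 2·x
  lim(x→∞) f'(x)/g'(x) = lim(x→∞) (3·x^2)/(3·x^2 + 2·x)
  = 1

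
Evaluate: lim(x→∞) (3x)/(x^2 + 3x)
This is an ∞/∞ indeterminate form.

Apply L'Hôpital's rule: differentiate numerator and denominator separately.
  f(x) = 3·x   ⇒   f'(x) = 3
  g(x) = x^2 + 3·x   ⇒   g'(x) = 2·x + 3
  lim(x→∞) f'(x)/g'(x) = lim(x→∞) (3)/(2·x + 3)
  = 0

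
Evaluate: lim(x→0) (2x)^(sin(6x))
This is an exponential indeterminate form.

For exponential indeterminate forms, take the natural log:
  Let L = lim(x→0) (2x)^(sin(6x))
  Then ln(L) = lim(x→0) [exponent × ln(base)]
  Evaluate using L'Hôpital or standard limits, then exponentiate.
  L = 1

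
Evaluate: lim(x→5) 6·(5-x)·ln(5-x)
This is a 0·∞ indeterminate form.

Rewrite 0·∞ as a quotient (0/0 or ∞/∞ form), then apply L'Hôpital's rule:
  lim(x→5) 6·(5-x)·ln(5-x) = 0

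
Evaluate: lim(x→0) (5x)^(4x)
This is an exponential indeterminate form.

For exponential indeterminate forms, take the natural log:
  Let L = lim(x→0) (5x)^(4x)
  Then ln(L) = lim(x→0) [exponent × ln(base)]
  Evaluate using L'Hôpital or standard limits, then exponentiate.
  L = 1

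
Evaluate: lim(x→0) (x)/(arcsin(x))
This is a 0/0 indeterminate form.

Apply L'Hôpital's rule: differentiate numerator and denominator separately.
  f(x) = x   ⇒   f'(x) = 1
  g(x) = asin(x)   ⇒   g'(x) = 1/sqrt(1 - x^2)
  lim(x→0) f'(x)/g'(x) = lim(x→0) (1)/(1/sqrt(1 - x^2))
  = 1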